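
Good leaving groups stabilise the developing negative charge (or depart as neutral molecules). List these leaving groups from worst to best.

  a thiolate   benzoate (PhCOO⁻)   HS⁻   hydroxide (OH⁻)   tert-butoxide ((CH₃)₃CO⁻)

tert-butoxide ((CH₃)₃CO⁻) < hydroxide (OH⁻) < a thiolate < HS⁻ < benzoate (PhCOO⁻)

benzoate (PhCOO⁻): pKₐ(C₆H₅COOH) ≈ 4.2 — aryl carboxylate
HS⁻: pKₐ(H₂S) ≈ 7
a thiolate: pKₐ(RSH (a thiol)) ≈ 10.5 — moderately basic; rarely leaves without activation
hydroxide (OH⁻): pKₐ(H₂O) ≈ 15.7 — strong base; essentially never leaves without prior activation
tert-butoxide ((CH₃)₃CO⁻): pKₐ(t-BuOH) ≈ 18
The question asks for worst first, so the sequence is read in increasing leaving-group ability.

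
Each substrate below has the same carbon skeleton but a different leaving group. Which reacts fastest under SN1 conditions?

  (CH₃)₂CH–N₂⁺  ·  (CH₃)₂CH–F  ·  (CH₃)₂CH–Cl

The skeletons are identical, so relative rate is governed entirely by leaving-group ability.
Rank by basicity of the departing species: weakest base leaves most easily.
(CH₃)₂CH–N₂⁺ loses N₂: no meaningful conjugate acid; N₂ departs as an exceptionally stable neutral molecule
(CH₃)₂CH–Cl loses Cl⁻: pKₐ(HCl) ≈ -7
(CH₃)₂CH–F loses F⁻: pKₐ(HF) ≈ 3.2

(CH₃)₂CH–N₂⁺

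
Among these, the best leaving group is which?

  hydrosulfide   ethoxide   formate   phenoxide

formate

The more stable X⁻ (or X) is on its own — i.e. the weaker a base it is — the better a leaving group it makes.
formate: pKₐ(HCOOH) ≈ 3.8
hydrosulfide: pKₐ(H₂S) ≈ 7
phenoxide: pKₐ(C₆H₅OH (phenol)) ≈ 10
ethoxide: pKₐ(CH₃CH₂OH) ≈ 16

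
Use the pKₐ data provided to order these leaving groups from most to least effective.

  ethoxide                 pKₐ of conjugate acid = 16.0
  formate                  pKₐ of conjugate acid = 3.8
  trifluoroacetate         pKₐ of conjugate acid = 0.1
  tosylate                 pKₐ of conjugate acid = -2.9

tosylate > trifluoroacetate > formate > ethoxide

Lower conjugate-acid pKₐ ⇒ weaker base ⇒ better leaving group.
Sorting by the given values: tosylate (-2.9), trifluoroacetate (0.1), formate (3.8), ethoxide (16.0).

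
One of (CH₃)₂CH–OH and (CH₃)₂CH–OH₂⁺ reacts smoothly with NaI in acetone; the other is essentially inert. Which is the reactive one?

(CH₃)₂CH–OH₂⁺

From (CH₃)₂CH–OH the departing group would be OH⁻ (pKₐ(H₂O) ≈ 15.7). Strong base; essentially never leaves without prior activation.
From (CH₃)₂CH–OH₂⁺ the leaving group is H₂O (pKₐ(H₃O⁺) ≈ -1.7). Neutral; leaves from a protonated alcohol (R–OH₂⁺).
(In practice (CH₃)₂CH–OH₂⁺ is made from (CH₃)₂CH–OH by protonation with strong acid, converting the leaving group from hydroxide to neutral water.)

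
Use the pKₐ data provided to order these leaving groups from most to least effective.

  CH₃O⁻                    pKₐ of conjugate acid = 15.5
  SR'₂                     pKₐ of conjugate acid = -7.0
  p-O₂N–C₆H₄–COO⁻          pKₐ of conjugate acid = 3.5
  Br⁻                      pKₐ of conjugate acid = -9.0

Br⁻ > SR'₂ > p-O₂N–C₆H₄–COO⁻ > CH₃O⁻

Lower conjugate-acid pKₐ ⇒ weaker base ⇒ better leaving group.
Sorting by the given values: Br⁻ (-9.0), SR'₂ (-7.0), p-O₂N–C₆H₄–COO⁻ (3.5), CH₃O⁻ (15.5).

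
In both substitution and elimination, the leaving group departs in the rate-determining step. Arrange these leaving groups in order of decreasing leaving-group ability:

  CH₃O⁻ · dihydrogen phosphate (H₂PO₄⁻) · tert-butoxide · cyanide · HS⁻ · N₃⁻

dihydrogen phosphate (H₂PO₄⁻) > N₃⁻ > HS⁻ > cyanide > CH₃O⁻ > tert-butoxide

dihydrogen phosphate (H₂PO₄⁻): pKₐ(H₃PO₄) ≈ 2.1 — moderate base; biological leaving group after further activation
N₃⁻: pKₐ(HN₃) ≈ 4.7 — linear, resonance-stabilised
HS⁻: pKₐ(H₂S) ≈ 7
cyanide: pKₐ(HCN) ≈ 9.2 — sp carbon stabilises the charge somewhat, but still a poor LG
CH₃O⁻: pKₐ(CH₃OH) ≈ 15.5 — strong base; alkoxides do not leave unassisted
tert-butoxide: pKₐ(t-BuOH) ≈ 18 — bulky, strongly basic alkoxide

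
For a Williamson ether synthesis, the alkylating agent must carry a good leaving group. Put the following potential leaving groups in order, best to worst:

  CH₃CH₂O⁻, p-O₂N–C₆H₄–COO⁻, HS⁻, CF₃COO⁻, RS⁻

CF₃COO⁻ > p-O₂N–C₆H₄–COO⁻ > HS⁻ > RS⁻ > CH₃CH₂O⁻

Leaving-group ability tracks the stability of the departed species; conjugate-acid pKₐ is the usual yardstick (lower pKₐ → better LG).
CF₃COO⁻: pKₐ(CF₃COOH) ≈ 0.2
p-O₂N–C₆H₄–COO⁻: pKₐ(p-nitrobenzoic acid) ≈ 3.4
HS⁻: pKₐ(H₂S) ≈ 7 — larger and more polarisable than the oxygen analogue
RS⁻: pKₐ(RSH (a thiol)) ≈ 10.5 — moderately basic; rarely leaves without activation
CH₃CH₂O⁻: pKₐ(CH₃CH₂OH) ≈ 16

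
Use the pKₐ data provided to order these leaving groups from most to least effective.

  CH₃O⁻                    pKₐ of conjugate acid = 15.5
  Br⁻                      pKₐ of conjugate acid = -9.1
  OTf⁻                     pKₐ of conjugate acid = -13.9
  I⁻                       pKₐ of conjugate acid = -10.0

Lower conjugate-acid pKₐ ⇒ weaker base ⇒ better leaving group.
Sorting by the given values: OTf⁻ (-13.9), I⁻ (-10.0), Br⁻ (-9.1), CH₃O⁻ (15.5).

OTf⁻ > I⁻ > Br⁻ > CH₃O⁻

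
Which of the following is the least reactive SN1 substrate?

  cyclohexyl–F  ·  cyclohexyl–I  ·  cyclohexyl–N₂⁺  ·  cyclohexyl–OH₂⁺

Same R in every case — rank the leaving groups.
Rank by basicity of the departing species: weakest base leaves most easily.
cyclohexyl–N₂⁺ loses N₂: no meaningful conjugate acid; N₂ departs as an exceptionally stable neutral molecule
cyclohexyl–I loses I⁻: pKₐ(HI) ≈ -10
cyclohexyl–OH₂⁺ loses H₂O: pKₐ(H₃O⁺) ≈ -1.7
cyclohexyl–F loses F⁻: pKₐ(HF) ≈ 3.2

cyclohexyl–F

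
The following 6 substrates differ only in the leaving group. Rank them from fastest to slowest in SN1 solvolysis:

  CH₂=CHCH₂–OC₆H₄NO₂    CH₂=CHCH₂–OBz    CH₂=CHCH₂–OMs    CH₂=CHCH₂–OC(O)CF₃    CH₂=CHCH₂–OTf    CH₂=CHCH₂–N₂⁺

Identical carbon frameworks mean the comparison reduces to leaving-group quality.
A good leaving group is a weak base: the lower the pKₐ of its conjugate acid, the more readily it departs.
CH₂=CHCH₂–N₂⁺ loses N₂: no meaningful conjugate acid; N₂ departs as an exceptionally stable neutral molecule
CH₂=CHCH₂–OTf loses OTf⁻: pKₐ(CF₃SO₃H (triflic acid)) ≈ -14
CH₂=CHCH₂–OMs loses OMs⁻: pKₐ(CH₃SO₃H (MsOH)) ≈ -1.9
CH₂=CHCH₂–OC(O)CF₃ loses CF₃COO⁻: pKₐ(CF₃COOH) ≈ 0.2
CH₂=CHCH₂–OBz loses PhCOO⁻: pKₐ(C₆H₅COOH) ≈ 4.2
CH₂=CHCH₂–OC₆H₄NO₂ loses p-O₂N–C₆H₄–O⁻: pKₐ(p-nitrophenol) ≈ 7.2

CH₂=CHCH₂–N₂⁺ > CH₂=CHCH₂–OTf > CH₂=CHCH₂–OMs > CH₂=CHCH₂–OC(O)CF₃ > CH₂=CHCH₂–OBz > CH₂=CHCH₂–OC₆H₄NO₂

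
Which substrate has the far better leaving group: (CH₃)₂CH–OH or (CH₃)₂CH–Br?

(CH₃)₂CH–Br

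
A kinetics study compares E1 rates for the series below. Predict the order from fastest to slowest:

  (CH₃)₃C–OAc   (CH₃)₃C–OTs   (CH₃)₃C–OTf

Same R in every case — rank the leaving groups.
Rank by basicity of the departing species: weakest base leaves most easily.
(CH₃)₃C–OTf loses OTf⁻: pKₐ(CF₃SO₃H (triflic acid)) ≈ -14
(CH₃)₃C–OTs loses OTs⁻: pKₐ(p-CH₃C₆H₄SO₃H (TsOH)) ≈ -2.8
(CH₃)₃C–OAc loses AcO⁻: pKₐ(CH₃COOH) ≈ 4.8

(CH₃)₃C–OTf > (CH₃)₃C–OTs > (CH₃)₃C–OAc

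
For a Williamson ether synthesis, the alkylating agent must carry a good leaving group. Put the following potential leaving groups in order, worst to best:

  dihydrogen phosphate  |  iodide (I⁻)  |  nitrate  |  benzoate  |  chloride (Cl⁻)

benzoate < dihydrogen phosphate < nitrate < chloride (Cl⁻) < iodide (I⁻)

iodide (I⁻): pKₐ(HI) ≈ -10
chloride (Cl⁻): pKₐ(HCl) ≈ -7
nitrate: pKₐ(HNO₃) ≈ -1.3 — resonance-delocalised over three oxygens
dihydrogen phosphate: pKₐ(H₃PO₄) ≈ 2.1 — moderate base; biological leaving group after further activation
benzoate: pKₐ(C₆H₅COOH) ≈ 4.2
The question asks for worst first, so the sequence is read in increasing leaving-group ability.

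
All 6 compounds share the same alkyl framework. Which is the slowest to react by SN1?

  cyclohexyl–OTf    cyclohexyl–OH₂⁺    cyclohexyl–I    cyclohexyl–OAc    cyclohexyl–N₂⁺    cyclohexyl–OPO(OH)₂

Identical carbon frameworks mean the comparison reduces to leaving-group quality.
Leaving-group ability tracks the stability of the departed species; conjugate-acid pKₐ is the usual yardstick (lower pKₐ → better LG).
cyclohexyl–N₂⁺ loses N₂: no meaningful conjugate acid; N₂ departs as an exceptionally stable neutral molecule
cyclohexyl–OTf loses OTf⁻: pKₐ(CF₃SO₃H (triflic acid)) ≈ -14
cyclohexyl–I loses I⁻: pKₐ(HI) ≈ -10
cyclohexyl–OH₂⁺ loses H₂O: pKₐ(H₃O⁺) ≈ -1.7
cyclohexyl–OPO(OH)₂ loses H₂PO₄⁻: pKₐ(H₃PO₄) ≈ 2.1
cyclohexyl–OAc loses AcO⁻: pKₐ(CH₃COOH) ≈ 4.8

cyclohexyl–OAc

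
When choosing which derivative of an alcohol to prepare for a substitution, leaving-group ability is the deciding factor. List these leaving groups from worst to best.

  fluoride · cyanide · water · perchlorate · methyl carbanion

methyl carbanion < cyanide < fluoride < water < perchlorate

A good leaving group is a weak base: the lower the pKₐ of its conjugate acid, the more readily it departs.
perchlorate: pKₐ(HClO₄) ≈ -10
water: pKₐ(H₃O⁺) ≈ -1.7 — neutral; leaves from a protonated alcohol (R–OH₂⁺)
fluoride: pKₐ(HF) ≈ 3.2 — small and strongly basic; the poor halide leaving group
cyanide: pKₐ(HCN) ≈ 9.2 — sp carbon stabilises the charge somewhat, but still a poor LG
methyl carbanion: pKₐ(CH₄) ≈ 48
The question asks for worst first, so the sequence is read in increasing leaving-group ability.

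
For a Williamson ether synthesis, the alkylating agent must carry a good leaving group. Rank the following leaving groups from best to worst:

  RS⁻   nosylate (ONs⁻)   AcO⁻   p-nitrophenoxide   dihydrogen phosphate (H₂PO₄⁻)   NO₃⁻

nosylate (ONs⁻) > NO₃⁻ > dihydrogen phosphate (H₂PO₄⁻) > AcO⁻ > p-nitrophenoxide > RS⁻

nosylate (ONs⁻): pKₐ(p-O₂NC₆H₄SO₃H) ≈ -3.5
NO₃⁻: pKₐ(HNO₃) ≈ -1.3
dihydrogen phosphate (H₂PO₄⁻): pKₐ(H₃PO₄) ≈ 2.1
AcO⁻: pKₐ(CH₃COOH) ≈ 4.8
p-nitrophenoxide: pKₐ(p-nitrophenol) ≈ 7.2
RS⁻: pKₐ(RSH (a thiol)) ≈ 10.5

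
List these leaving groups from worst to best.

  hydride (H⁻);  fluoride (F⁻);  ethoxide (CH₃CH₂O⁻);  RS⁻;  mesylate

hydride (H⁻) < ethoxide (CH₃CH₂O⁻) < RS⁻ < fluoride (F⁻) < mesylate

mesylate: pKₐ(CH₃SO₃H (MsOH)) ≈ -1.9 — resonance-delocalised alkanesulfonate
fluoride (F⁻): pKₐ(HF) ≈ 3.2
RS⁻: pKₐ(RSH (a thiol)) ≈ 10.5
ethoxide (CH₃CH₂O⁻): pKₐ(CH₃CH₂OH) ≈ 16 — strong base; alkoxides do not leave unassisted
hydride (H⁻): pKₐ(H₂) ≈ 36
The question asks for worst first, so the sequence is read in increasing leaving-group ability.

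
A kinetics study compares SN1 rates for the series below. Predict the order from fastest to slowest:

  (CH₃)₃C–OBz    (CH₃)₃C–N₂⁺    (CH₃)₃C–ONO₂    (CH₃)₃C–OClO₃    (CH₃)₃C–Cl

(CH₃)₃C–N₂⁺ > (CH₃)₃C–OClO₃ > (CH₃)₃C–Cl > (CH₃)₃C–ONO₂ > (CH₃)₃C–OBz

Same R in every case — rank the leaving groups.
A good leaving group is a weak base: the lower the pKₐ of its conjugate acid, the more readily it departs.
(CH₃)₃C–N₂⁺ loses N₂: no meaningful conjugate acid; N₂ departs as an exceptionally stable neutral molecule
(CH₃)₃C–OClO₃ loses ClO₄⁻: pKₐ(HClO₄) ≈ -10
(CH₃)₃C–Cl loses Cl⁻: pKₐ(HCl) ≈ -7
(CH₃)₃C–ONO₂ loses NO₃⁻: pKₐ(HNO₃) ≈ -1.3
(CH₃)₃C–OBz loses PhCOO⁻: pKₐ(C₆H₅COOH) ≈ 4.2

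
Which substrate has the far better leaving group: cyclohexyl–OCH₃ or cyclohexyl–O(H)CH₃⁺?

cyclohexyl–O(H)CH₃⁺

From cyclohexyl–OCH₃ the departing group would be CH₃O⁻ (pKₐ(CH₃OH) ≈ 15.5). Strong base; alkoxides do not leave unassisted.
From cyclohexyl–O(H)CH₃⁺ the leaving group is R'OH (pKₐ(R'OH₂⁺) ≈ -2.4). Neutral; leaves from a protonated ether (an oxonium ion, R–O(H)R'⁺).
(In practice cyclohexyl–O(H)CH₃⁺ is made from cyclohexyl–OCH₃ by protonation with concentrated HI, allowing neutral methanol, rather than methoxide, to depart.)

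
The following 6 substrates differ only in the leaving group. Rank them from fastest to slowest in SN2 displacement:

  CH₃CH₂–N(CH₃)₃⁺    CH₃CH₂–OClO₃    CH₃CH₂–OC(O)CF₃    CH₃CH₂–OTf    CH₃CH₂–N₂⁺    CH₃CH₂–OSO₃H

CH₃CH₂–N₂⁺ > CH₃CH₂–OTf > CH₃CH₂–OClO₃ > CH₃CH₂–OSO₃H > CH₃CH₂–OC(O)CF₃ > CH₃CH₂–N(CH₃)₃⁺

Same R in every case — rank the leaving groups.
Rank by basicity of the departing species: weakest base leaves most easily.
CH₃CH₂–N₂⁺ loses N₂: no meaningful conjugate acid; N₂ departs as an exceptionally stable neutral molecule
CH₃CH₂–OTf loses OTf⁻: pKₐ(CF₃SO₃H (triflic acid)) ≈ -14
CH₃CH₂–OClO₃ loses ClO₄⁻: pKₐ(HClO₄) ≈ -10
CH₃CH₂–OSO₃H loses HSO₄⁻: pKₐ(H₂SO₄) ≈ -3
CH₃CH₂–OC(O)CF₃ loses CF₃COO⁻: pKₐ(CF₃COOH) ≈ 0.2
CH₃CH₂–N(CH₃)₃⁺ loses NR'₃: pKₐ(R'₃NH⁺) ≈ 10.7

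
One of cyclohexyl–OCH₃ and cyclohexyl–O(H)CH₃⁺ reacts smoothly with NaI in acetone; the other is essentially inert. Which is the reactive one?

From cyclohexyl–OCH₃ the departing group would be CH₃O⁻ (pKₐ(CH₃OH) ≈ 15.5). Strong base; alkoxides do not leave unassisted.
From cyclohexyl–O(H)CH₃⁺ the leaving group is R'OH (pKₐ(R'OH₂⁺) ≈ -2.4). Neutral; leaves from a protonated ether (an oxonium ion, R–O(H)R'⁺).
(In practice cyclohexyl–O(H)CH₃⁺ is made from cyclohexyl–OCH₃ by protonation with concentrated HI, allowing neutral methanol, rather than methoxide, to depart.)

cyclohexyl–O(H)CH₃⁺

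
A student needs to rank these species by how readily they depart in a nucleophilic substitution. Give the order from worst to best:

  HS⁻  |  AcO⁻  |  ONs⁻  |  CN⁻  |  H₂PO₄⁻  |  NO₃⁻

CN⁻ < HS⁻ < AcO⁻ < H₂PO₄⁻ < NO₃⁻ < ONs⁻

ONs⁻: pKₐ(p-O₂NC₆H₄SO₃H) ≈ -3.5 — p-nitro group further stabilises the sulfonate
NO₃⁻: pKₐ(HNO₃) ≈ -1.3
H₂PO₄⁻: pKₐ(H₃PO₄) ≈ 2.1 — moderate base; biological leaving group after further activation
AcO⁻: pKₐ(CH₃COOH) ≈ 4.8 — resonance-stabilised but still a weak base
HS⁻: pKₐ(H₂S) ≈ 7
CN⁻: pKₐ(HCN) ≈ 9.2 — sp carbon stabilises the charge somewhat, but still a poor LG
Listed from poorest to best leaving group as asked.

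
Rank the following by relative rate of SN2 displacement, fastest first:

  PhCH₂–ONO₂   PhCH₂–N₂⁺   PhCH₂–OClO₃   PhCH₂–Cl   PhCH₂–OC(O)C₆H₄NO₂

PhCH₂–N₂⁺ > PhCH₂–OClO₃ > PhCH₂–Cl > PhCH₂–ONO₂ > PhCH₂–OC(O)C₆H₄NO₂

With the same alkyl group throughout, only the leaving group differentiates the rates.
A good leaving group is a weak base: the lower the pKₐ of its conjugate acid, the more readily it departs.
PhCH₂–N₂⁺ loses N₂: no meaningful conjugate acid; N₂ departs as an exceptionally stable neutral molecule
PhCH₂–OClO₃ loses ClO₄⁻: pKₐ(HClO₄) ≈ -10
PhCH₂–Cl loses Cl⁻: pKₐ(HCl) ≈ -7
PhCH₂–ONO₂ loses NO₃⁻: pKₐ(HNO₃) ≈ -1.3
PhCH₂–OC(O)C₆H₄NO₂ loses p-O₂N–C₆H₄–COO⁻: pKₐ(p-nitrobenzoic acid) ≈ 3.4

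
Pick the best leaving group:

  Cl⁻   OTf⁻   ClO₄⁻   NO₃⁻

The more stable X⁻ (or X) is on its own — i.e. the weaker a base it is — the better a leaving group it makes.
OTf⁻: pKₐ(CF₃SO₃H (triflic acid)) ≈ -14
ClO₄⁻: pKₐ(HClO₄) ≈ -10
Cl⁻: pKₐ(HCl) ≈ -7
NO₃⁻: pKₐ(HNO₃) ≈ -1.3

OTf⁻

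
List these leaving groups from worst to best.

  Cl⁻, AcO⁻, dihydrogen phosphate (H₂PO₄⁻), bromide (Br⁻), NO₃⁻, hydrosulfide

bromide (Br⁻): pKₐ(HBr) ≈ -9
Cl⁻: pKₐ(HCl) ≈ -7
NO₃⁻: pKₐ(HNO₃) ≈ -1.3
dihydrogen phosphate (H₂PO₄⁻): pKₐ(H₃PO₄) ≈ 2.1
AcO⁻: pKₐ(CH₃COOH) ≈ 4.8
hydrosulfide: pKₐ(H₂S) ≈ 7
The question asks for worst first, so the sequence is read in increasing leaving-group ability.

hydrosulfide < AcO⁻ < dihydrogen phosphate (H₂PO₄⁻) < NO₃⁻ < Cl⁻ < bromide (Br⁻)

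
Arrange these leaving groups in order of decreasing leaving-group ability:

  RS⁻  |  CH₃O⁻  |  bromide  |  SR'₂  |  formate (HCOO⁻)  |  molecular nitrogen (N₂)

molecular nitrogen (N₂): no meaningful conjugate acid; N₂ departs as an exceptionally stable neutral molecule
bromide: pKₐ(HBr) ≈ -9
SR'₂: pKₐ(R'₂SH⁺) ≈ -7
formate (HCOO⁻): pKₐ(HCOOH) ≈ 3.8
RS⁻: pKₐ(RSH (a thiol)) ≈ 10.5
CH₃O⁻: pKₐ(CH₃OH) ≈ 15.5

molecular nitrogen (N₂) > bromide > SR'₂ > formate (HCOO⁻) > RS⁻ > CH₃O⁻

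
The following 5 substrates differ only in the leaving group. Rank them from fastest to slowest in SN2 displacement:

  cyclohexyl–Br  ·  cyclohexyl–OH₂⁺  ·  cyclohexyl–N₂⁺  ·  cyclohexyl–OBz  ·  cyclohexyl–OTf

The skeletons are identical, so relative rate is governed entirely by leaving-group ability.
A good leaving group is a weak base: the lower the pKₐ of its conjugate acid, the more readily it departs.
cyclohexyl–N₂⁺ loses N₂: no meaningful conjugate acid; N₂ departs as an exceptionally stable neutral molecule
cyclohexyl–OTf loses OTf⁻: pKₐ(CF₃SO₃H (triflic acid)) ≈ -14
cyclohexyl–Br loses Br⁻: pKₐ(HBr) ≈ -9
cyclohexyl–OH₂⁺ loses H₂O: pKₐ(H₃O⁺) ≈ -1.7
cyclohexyl–OBz loses PhCOO⁻: pKₐ(C₆H₅COOH) ≈ 4.2

cyclohexyl–N₂⁺ > cyclohexyl–OTf > cyclohexyl–Br > cyclohexyl–OH₂⁺ > cyclohexyl–OBz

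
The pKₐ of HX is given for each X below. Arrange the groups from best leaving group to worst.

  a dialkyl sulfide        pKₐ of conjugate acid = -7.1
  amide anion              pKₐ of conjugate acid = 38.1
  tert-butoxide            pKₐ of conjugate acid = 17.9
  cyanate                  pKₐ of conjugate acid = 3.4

Lower conjugate-acid pKₐ ⇒ weaker base ⇒ better leaving group.
Sorting by the given values: a dialkyl sulfide (-7.1), cyanate (3.4), tert-butoxide (17.9), amide anion (38.1).

a dialkyl sulfide > cyanate > tert-butoxide > amide anion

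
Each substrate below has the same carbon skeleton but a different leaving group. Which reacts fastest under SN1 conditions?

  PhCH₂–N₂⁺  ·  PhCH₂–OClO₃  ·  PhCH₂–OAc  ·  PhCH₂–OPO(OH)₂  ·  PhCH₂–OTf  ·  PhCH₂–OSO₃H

With the same alkyl group throughout, only the leaving group differentiates the rates.
Leaving-group ability tracks the stability of the departed species; conjugate-acid pKₐ is the usual yardstick (lower pKₐ → better LG).
PhCH₂–N₂⁺ loses N₂: no meaningful conjugate acid; N₂ departs as an exceptionally stable neutral molecule
PhCH₂–OTf loses OTf⁻: pKₐ(CF₃SO₃H (triflic acid)) ≈ -14
PhCH₂–OClO₃ loses ClO₄⁻: pKₐ(HClO₄) ≈ -10
PhCH₂–OSO₃H loses HSO₄⁻: pKₐ(H₂SO₄) ≈ -3
PhCH₂–OPO(OH)₂ loses H₂PO₄⁻: pKₐ(H₃PO₄) ≈ 2.1
PhCH₂–OAc loses AcO⁻: pKₐ(CH₃COOH) ≈ 4.8

PhCH₂–N₂⁺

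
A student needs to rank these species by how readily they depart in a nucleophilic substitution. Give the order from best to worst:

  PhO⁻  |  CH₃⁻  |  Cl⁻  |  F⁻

Cl⁻ > F⁻ > PhO⁻ > CH₃⁻

Leaving-group ability tracks the stability of the departed species; conjugate-acid pKₐ is the usual yardstick (lower pKₐ → better LG).
Cl⁻: pKₐ(HCl) ≈ -7
F⁻: pKₐ(HF) ≈ 3.2 — small and strongly basic; the poor halide leaving group
PhO⁻: pKₐ(C₆H₅OH (phenol)) ≈ 10 — resonance into the ring helps, but still a poor LG
CH₃⁻: pKₐ(CH₄) ≈ 48 — unstabilised carbanion; the worst conceivable leaving group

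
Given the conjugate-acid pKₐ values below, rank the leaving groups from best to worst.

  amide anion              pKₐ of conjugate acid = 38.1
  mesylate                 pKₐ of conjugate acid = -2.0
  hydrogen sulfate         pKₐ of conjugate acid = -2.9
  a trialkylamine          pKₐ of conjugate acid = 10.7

hydrogen sulfate > mesylate > a trialkylamine > amide anion

Lower conjugate-acid pKₐ ⇒ weaker base ⇒ better leaving group.
Sorting by the given values: hydrogen sulfate (-2.9), mesylate (-2.0), a trialkylamine (10.7), amide anion (38.1).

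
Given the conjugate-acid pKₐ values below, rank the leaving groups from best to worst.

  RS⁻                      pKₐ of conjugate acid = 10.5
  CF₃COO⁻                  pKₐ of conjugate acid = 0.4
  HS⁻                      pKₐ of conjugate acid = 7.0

CF₃COO⁻ > HS⁻ > RS⁻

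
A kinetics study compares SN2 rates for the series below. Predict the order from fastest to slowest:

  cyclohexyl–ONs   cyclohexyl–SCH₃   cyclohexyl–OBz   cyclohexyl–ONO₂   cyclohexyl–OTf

cyclohexyl–OTf > cyclohexyl–ONs > cyclohexyl–ONO₂ > cyclohexyl–OBz > cyclohexyl–SCH₃

The skeletons are identical, so relative rate is governed entirely by leaving-group ability.
A good leaving group is a weak base: the lower the pKₐ of its conjugate acid, the more readily it departs.
cyclohexyl–OTf loses OTf⁻: pKₐ(CF₃SO₃H (triflic acid)) ≈ -14
cyclohexyl–ONs loses ONs⁻: pKₐ(p-O₂NC₆H₄SO₃H) ≈ -3.5
cyclohexyl–ONO₂ loses NO₃⁻: pKₐ(HNO₃) ≈ -1.3
cyclohexyl–OBz loses PhCOO⁻: pKₐ(C₆H₅COOH) ≈ 4.2
cyclohexyl–SCH₃ loses RS⁻: pKₐ(RSH (a thiol)) ≈ 10.5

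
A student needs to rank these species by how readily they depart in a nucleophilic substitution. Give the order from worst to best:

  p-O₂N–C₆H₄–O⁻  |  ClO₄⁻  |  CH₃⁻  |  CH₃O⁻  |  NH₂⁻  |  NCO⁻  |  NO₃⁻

CH₃⁻ < NH₂⁻ < CH₃O⁻ < p-O₂N–C₆H₄–O⁻ < NCO⁻ < NO₃⁻ < ClO₄⁻

A good leaving group is a weak base: the lower the pKₐ of its conjugate acid, the more readily it departs.
ClO₄⁻: pKₐ(HClO₄) ≈ -10
NO₃⁻: pKₐ(HNO₃) ≈ -1.3
NCO⁻: pKₐ(HOCN) ≈ 3.5
p-O₂N–C₆H₄–O⁻: pKₐ(p-nitrophenol) ≈ 7.2
CH₃O⁻: pKₐ(CH₃OH) ≈ 15.5
NH₂⁻: pKₐ(NH₃) ≈ 38
CH₃⁻: pKₐ(CH₄) ≈ 48
Reversing gives the worst-to-best order requested.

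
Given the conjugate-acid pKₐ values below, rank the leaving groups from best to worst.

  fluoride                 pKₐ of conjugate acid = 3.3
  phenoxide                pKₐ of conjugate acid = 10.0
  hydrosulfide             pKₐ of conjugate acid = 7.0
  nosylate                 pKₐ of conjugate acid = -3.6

nosylate > fluoride > hydrosulfide > phenoxide

Lower conjugate-acid pKₐ ⇒ weaker base ⇒ better leaving group.
Sorting by the given values: nosylate (-3.6), fluoride (3.3), hydrosulfide (7.0), phenoxide (10.0).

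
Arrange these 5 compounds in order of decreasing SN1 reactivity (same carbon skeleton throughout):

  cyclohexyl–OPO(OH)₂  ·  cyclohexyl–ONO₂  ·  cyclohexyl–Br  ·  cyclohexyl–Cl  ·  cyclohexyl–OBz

With the same alkyl group throughout, only the leaving group differentiates the rates.
Leaving-group ability tracks the stability of the departed species; conjugate-acid pKₐ is the usual yardstick (lower pKₐ → better LG).
cyclohexyl–Br loses Br⁻: pKₐ(HBr) ≈ -9
cyclohexyl–Cl loses Cl⁻: pKₐ(HCl) ≈ -7
cyclohexyl–ONO₂ loses NO₃⁻: pKₐ(HNO₃) ≈ -1.3
cyclohexyl–OPO(OH)₂ loses H₂PO₄⁻: pKₐ(H₃PO₄) ≈ 2.1
cyclohexyl–OBz loses PhCOO⁻: pKₐ(C₆H₅COOH) ≈ 4.2

cyclohexyl–Br > cyclohexyl–Cl > cyclohexyl–ONO₂ > cyclohexyl–OPO(OH)₂ > cyclohexyl–OBz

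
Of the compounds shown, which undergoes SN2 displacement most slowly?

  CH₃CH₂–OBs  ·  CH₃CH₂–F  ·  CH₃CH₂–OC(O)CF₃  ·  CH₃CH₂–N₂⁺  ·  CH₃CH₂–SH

With the same alkyl group throughout, only the leaving group differentiates the rates.
Rank by basicity of the departing species: weakest base leaves most easily.
CH₃CH₂–N₂⁺ loses N₂: no meaningful conjugate acid; N₂ departs as an exceptionally stable neutral molecule
CH₃CH₂–OBs loses OBs⁻: pKₐ(p-BrC₆H₄SO₃H) ≈ -2.8
CH₃CH₂–OC(O)CF₃ loses CF₃COO⁻: pKₐ(CF₃COOH) ≈ 0.2
CH₃CH₂–F loses F⁻: pKₐ(HF) ≈ 3.2
CH₃CH₂–SH loses HS⁻: pKₐ(H₂S) ≈ 7

CH₃CH₂–SH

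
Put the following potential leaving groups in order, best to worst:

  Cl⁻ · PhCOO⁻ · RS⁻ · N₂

N₂ > Cl⁻ > PhCOO⁻ > RS⁻

N₂: no meaningful conjugate acid; N₂ departs as an exceptionally stable neutral molecule
Cl⁻: pKₐ(HCl) ≈ -7
PhCOO⁻: pKₐ(C₆H₅COOH) ≈ 4.2
RS⁻: pKₐ(RSH (a thiol)) ≈ 10.5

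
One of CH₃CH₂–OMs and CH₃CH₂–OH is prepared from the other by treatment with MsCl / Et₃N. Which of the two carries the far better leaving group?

From CH₃CH₂–OH the departing group would be OH⁻ (pKₐ(H₂O) ≈ 15.7). Strong base; essentially never leaves without prior activation.
From CH₃CH₂–OMs the leaving group is OMs⁻ (pKₐ(CH₃SO₃H (MsOH)) ≈ -1.9). Resonance-delocalised alkanesulfonate.
Treatment with MsCl / Et₃N works by converting the hydroxyl into a mesylate, making CH₃CH₂–OMs enormously more reactive.

CH₃CH₂–OMs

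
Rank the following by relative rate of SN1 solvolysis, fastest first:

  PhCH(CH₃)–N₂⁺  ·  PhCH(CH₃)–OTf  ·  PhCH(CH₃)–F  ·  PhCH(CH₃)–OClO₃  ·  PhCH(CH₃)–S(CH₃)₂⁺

Identical carbon frameworks mean the comparison reduces to leaving-group quality.
The more stable X⁻ (or X) is on its own — i.e. the weaker a base it is — the better a leaving group it makes.
PhCH(CH₃)–N₂⁺ loses N₂: no meaningful conjugate acid; N₂ departs as an exceptionally stable neutral molecule
PhCH(CH₃)–OTf loses OTf⁻: pKₐ(CF₃SO₃H (triflic acid)) ≈ -14
PhCH(CH₃)–OClO₃ loses ClO₄⁻: pKₐ(HClO₄) ≈ -10
PhCH(CH₃)–S(CH₃)₂⁺ loses SR'₂: pKₐ(R'₂SH⁺) ≈ -7
PhCH(CH₃)–F loses F⁻: pKₐ(HF) ≈ 3.2

PhCH(CH₃)–N₂⁺ > PhCH(CH₃)–OTf > PhCH(CH₃)–OClO₃ > PhCH(CH₃)–S(CH₃)₂⁺ > PhCH(CH₃)–F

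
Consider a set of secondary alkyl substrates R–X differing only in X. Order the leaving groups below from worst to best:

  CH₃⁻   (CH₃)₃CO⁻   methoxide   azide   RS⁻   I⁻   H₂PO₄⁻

Leaving-group ability tracks the stability of the departed species; conjugate-acid pKₐ is the usual yardstick (lower pKₐ → better LG).
I⁻: pKₐ(HI) ≈ -10 — large, highly polarisable; very weak base
H₂PO₄⁻: pKₐ(H₃PO₄) ≈ 2.1
azide: pKₐ(HN₃) ≈ 4.7 — linear, resonance-stabilised
RS⁻: pKₐ(RSH (a thiol)) ≈ 10.5 — moderately basic; rarely leaves without activation
methoxide: pKₐ(CH₃OH) ≈ 15.5 — strong base; alkoxides do not leave unassisted
(CH₃)₃CO⁻: pKₐ(t-BuOH) ≈ 18
CH₃⁻: pKₐ(CH₄) ≈ 48 — unstabilised carbanion; the worst conceivable leaving group
The question asks for worst first, so the sequence is read in increasing leaving-group ability.

CH₃⁻ < (CH₃)₃CO⁻ < methoxide < RS⁻ < azide < H₂PO₄⁻ < I⁻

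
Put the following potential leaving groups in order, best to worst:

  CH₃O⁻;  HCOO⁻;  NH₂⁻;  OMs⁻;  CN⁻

The more stable X⁻ (or X) is on its own — i.e. the weaker a base it is — the better a leaving group it makes.
OMs⁻: pKₐ(CH₃SO₃H (MsOH)) ≈ -1.9
HCOO⁻: pKₐ(HCOOH) ≈ 3.8 — resonance-stabilised carboxylate
CN⁻: pKₐ(HCN) ≈ 9.2
CH₃O⁻: pKₐ(CH₃OH) ≈ 15.5 — strong base; alkoxides do not leave unassisted
NH₂⁻: pKₐ(NH₃) ≈ 38 — extremely strong base; never a leaving group

OMs⁻ > HCOO⁻ > CN⁻ > CH₃O⁻ > NH₂⁻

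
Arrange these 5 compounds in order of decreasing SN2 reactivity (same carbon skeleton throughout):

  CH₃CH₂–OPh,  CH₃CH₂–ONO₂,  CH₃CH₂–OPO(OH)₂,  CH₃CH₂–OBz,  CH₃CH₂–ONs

The skeletons are identical, so relative rate is governed entirely by leaving-group ability.
The more stable X⁻ (or X) is on its own — i.e. the weaker a base it is — the better a leaving group it makes.
CH₃CH₂–ONs loses ONs⁻: pKₐ(p-O₂NC₆H₄SO₃H) ≈ -3.5
CH₃CH₂–ONO₂ loses NO₃⁻: pKₐ(HNO₃) ≈ -1.3
CH₃CH₂–OPO(OH)₂ loses H₂PO₄⁻: pKₐ(H₃PO₄) ≈ 2.1
CH₃CH₂–OBz loses PhCOO⁻: pKₐ(C₆H₅COOH) ≈ 4.2
CH₃CH₂–OPh loses PhO⁻: pKₐ(C₆H₅OH (phenol)) ≈ 10

CH₃CH₂–ONs > CH₃CH₂–ONO₂ > CH₃CH₂–OPO(OH)₂ > CH₃CH₂–OBz > CH₃CH₂–OPh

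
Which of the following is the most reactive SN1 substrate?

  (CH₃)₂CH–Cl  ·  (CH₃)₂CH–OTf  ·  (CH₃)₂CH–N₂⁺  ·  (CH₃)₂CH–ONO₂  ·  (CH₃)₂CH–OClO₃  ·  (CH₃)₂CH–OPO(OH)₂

(CH₃)₂CH–N₂⁺

Identical carbon frameworks mean the comparison reduces to leaving-group quality.
Rank by basicity of the departing species: weakest base leaves most easily.
(CH₃)₂CH–N₂⁺ loses N₂: no meaningful conjugate acid; N₂ departs as an exceptionally stable neutral molecule
(CH₃)₂CH–OTf loses OTf⁻: pKₐ(CF₃SO₃H (triflic acid)) ≈ -14
(CH₃)₂CH–OClO₃ loses ClO₄⁻: pKₐ(HClO₄) ≈ -10
(CH₃)₂CH–Cl loses Cl⁻: pKₐ(HCl) ≈ -7
(CH₃)₂CH–ONO₂ loses NO₃⁻: pKₐ(HNO₃) ≈ -1.3
(CH₃)₂CH–OPO(OH)₂ loses H₂PO₄⁻: pKₐ(H₃PO₄) ≈ 2.1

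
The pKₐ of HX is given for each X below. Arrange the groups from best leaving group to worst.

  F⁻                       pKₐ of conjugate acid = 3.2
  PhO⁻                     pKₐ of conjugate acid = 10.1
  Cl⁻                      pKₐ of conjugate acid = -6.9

Cl⁻ > F⁻ > PhO⁻

Lower conjugate-acid pKₐ ⇒ weaker base ⇒ better leaving group.
Sorting by the given values: Cl⁻ (-6.9), F⁻ (3.2), PhO⁻ (10.1).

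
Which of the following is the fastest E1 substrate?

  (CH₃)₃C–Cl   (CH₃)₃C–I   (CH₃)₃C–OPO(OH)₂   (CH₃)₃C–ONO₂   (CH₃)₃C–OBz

(CH₃)₃C–I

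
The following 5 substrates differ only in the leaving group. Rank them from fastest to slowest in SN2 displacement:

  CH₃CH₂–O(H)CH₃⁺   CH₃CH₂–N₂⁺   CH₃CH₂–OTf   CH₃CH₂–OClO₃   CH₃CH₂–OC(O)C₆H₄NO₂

Same R in every case — rank the leaving groups.
A good leaving group is a weak base: the lower the pKₐ of its conjugate acid, the more readily it departs.
CH₃CH₂–N₂⁺ loses N₂: no meaningful conjugate acid; N₂ departs as an exceptionally stable neutral molecule
CH₃CH₂–OTf loses OTf⁻: pKₐ(CF₃SO₃H (triflic acid)) ≈ -14
CH₃CH₂–OClO₃ loses ClO₄⁻: pKₐ(HClO₄) ≈ -10
CH₃CH₂–O(H)CH₃⁺ loses R'OH: pKₐ(R'OH₂⁺) ≈ -2.4
CH₃CH₂–OC(O)C₆H₄NO₂ loses p-O₂N–C₆H₄–COO⁻: pKₐ(p-nitrobenzoic acid) ≈ 3.4

CH₃CH₂–N₂⁺ > CH₃CH₂–OTf > CH₃CH₂–OClO₃ > CH₃CH₂–O(H)CH₃⁺ > CH₃CH₂–OC(O)C₆H₄NO₂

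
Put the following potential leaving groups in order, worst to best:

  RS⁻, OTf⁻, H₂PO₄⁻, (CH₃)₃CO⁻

(CH₃)₃CO⁻ < RS⁻ < H₂PO₄⁻ < OTf⁻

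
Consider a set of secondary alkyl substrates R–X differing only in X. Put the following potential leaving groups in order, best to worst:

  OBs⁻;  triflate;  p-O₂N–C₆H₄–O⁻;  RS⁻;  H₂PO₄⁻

triflate > OBs⁻ > H₂PO₄⁻ > p-O₂N–C₆H₄–O⁻ > RS⁻

The more stable X⁻ (or X) is on its own — i.e. the weaker a base it is — the better a leaving group it makes.
triflate: pKₐ(CF₃SO₃H (triflic acid)) ≈ -14
OBs⁻: pKₐ(p-BrC₆H₄SO₃H) ≈ -2.8
H₂PO₄⁻: pKₐ(H₃PO₄) ≈ 2.1
p-O₂N–C₆H₄–O⁻: pKₐ(p-nitrophenol) ≈ 7.2
RS⁻: pKₐ(RSH (a thiol)) ≈ 10.5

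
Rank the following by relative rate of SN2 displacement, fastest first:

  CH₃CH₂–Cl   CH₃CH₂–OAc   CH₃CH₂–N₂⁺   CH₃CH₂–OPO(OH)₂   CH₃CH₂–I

Identical carbon frameworks mean the comparison reduces to leaving-group quality.
Leaving-group ability tracks the stability of the departed species; conjugate-acid pKₐ is the usual yardstick (lower pKₐ → better LG).
CH₃CH₂–N₂⁺ loses N₂: no meaningful conjugate acid; N₂ departs as an exceptionally stable neutral molecule
CH₃CH₂–I loses I⁻: pKₐ(HI) ≈ -10
CH₃CH₂–Cl loses Cl⁻: pKₐ(HCl) ≈ -7
CH₃CH₂–OPO(OH)₂ loses H₂PO₄⁻: pKₐ(H₃PO₄) ≈ 2.1
CH₃CH₂–OAc loses AcO⁻: pKₐ(CH₃COOH) ≈ 4.8

CH₃CH₂–N₂⁺ > CH₃CH₂–I > CH₃CH₂–Cl > CH₃CH₂–OPO(OH)₂ > CH₃CH₂–OAc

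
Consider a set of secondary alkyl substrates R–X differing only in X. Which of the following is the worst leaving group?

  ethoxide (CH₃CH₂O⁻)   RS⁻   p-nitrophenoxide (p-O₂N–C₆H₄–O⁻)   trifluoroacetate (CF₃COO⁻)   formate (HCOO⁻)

ethoxide (CH₃CH₂O⁻)

The more stable X⁻ (or X) is on its own — i.e. the weaker a base it is — the better a leaving group it makes.
trifluoroacetate (CF₃COO⁻): pKₐ(CF₃COOH) ≈ 0.2
formate (HCOO⁻): pKₐ(HCOOH) ≈ 3.8
p-nitrophenoxide (p-O₂N–C₆H₄–O⁻): pKₐ(p-nitrophenol) ≈ 7.2
RS⁻: pKₐ(RSH (a thiol)) ≈ 10.5
ethoxide (CH₃CH₂O⁻): pKₐ(CH₃CH₂OH) ≈ 16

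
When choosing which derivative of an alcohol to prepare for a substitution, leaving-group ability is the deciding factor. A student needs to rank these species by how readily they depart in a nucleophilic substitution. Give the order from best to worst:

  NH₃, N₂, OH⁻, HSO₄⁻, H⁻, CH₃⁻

N₂: no meaningful conjugate acid; N₂ departs as an exceptionally stable neutral molecule
HSO₄⁻: pKₐ(H₂SO₄) ≈ -3
NH₃: pKₐ(NH₄⁺) ≈ 9.2 — neutral but moderately basic; leaves from R–NH₃⁺
OH⁻: pKₐ(H₂O) ≈ 15.7
H⁻: pKₐ(H₂) ≈ 36 — extremely strong base; leaves only in special hydride-transfer contexts
CH₃⁻: pKₐ(CH₄) ≈ 48 — unstabilised carbanion; the worst conceivable leaving group

N₂ > HSO₄⁻ > NH₃ > OH⁻ > H⁻ > CH₃⁻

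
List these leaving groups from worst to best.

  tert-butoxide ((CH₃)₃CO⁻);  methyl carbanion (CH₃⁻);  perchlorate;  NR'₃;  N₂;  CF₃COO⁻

N₂: no meaningful conjugate acid; N₂ departs as an exceptionally stable neutral molecule
perchlorate: pKₐ(HClO₄) ≈ -10
CF₃COO⁻: pKₐ(CF₃COOH) ≈ 0.2
NR'₃: pKₐ(R'₃NH⁺) ≈ 10.7
tert-butoxide ((CH₃)₃CO⁻): pKₐ(t-BuOH) ≈ 18
methyl carbanion (CH₃⁻): pKₐ(CH₄) ≈ 48
Listed from poorest to best leaving group as asked.

methyl carbanion (CH₃⁻) < tert-butoxide ((CH₃)₃CO⁻) < NR'₃ < CF₃COO⁻ < perchlorate < N₂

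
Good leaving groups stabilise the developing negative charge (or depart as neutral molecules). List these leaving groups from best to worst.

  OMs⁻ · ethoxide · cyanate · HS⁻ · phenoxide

OMs⁻ > cyanate > HS⁻ > phenoxide > ethoxide

Leaving-group ability tracks the stability of the departed species; conjugate-acid pKₐ is the usual yardstick (lower pKₐ → better LG).
OMs⁻: pKₐ(CH₃SO₃H (MsOH)) ≈ -1.9
cyanate: pKₐ(HOCN) ≈ 3.5
HS⁻: pKₐ(H₂S) ≈ 7
phenoxide: pKₐ(C₆H₅OH (phenol)) ≈ 10
ethoxide: pKₐ(CH₃CH₂OH) ≈ 16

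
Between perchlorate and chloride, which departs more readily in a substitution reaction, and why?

perchlorate is the better leaving group.
pKₐ(HClO₄) ≈ -10 versus pKₐ(HCl) ≈ -7: perchlorate is the much weaker base.
Extremely weak base; rarely used for safety reasons.

perchlorate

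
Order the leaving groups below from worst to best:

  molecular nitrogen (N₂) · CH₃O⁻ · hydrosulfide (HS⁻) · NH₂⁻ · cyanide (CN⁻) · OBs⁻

NH₂⁻ < CH₃O⁻ < cyanide (CN⁻) < hydrosulfide (HS⁻) < OBs⁻ < molecular nitrogen (N₂)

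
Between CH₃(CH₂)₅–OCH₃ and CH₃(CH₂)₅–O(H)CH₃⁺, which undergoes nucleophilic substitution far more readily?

CH₃(CH₂)₅–O(H)CH₃⁺

From CH₃(CH₂)₅–OCH₃ the departing group would be CH₃O⁻ (pKₐ(CH₃OH) ≈ 15.5). Strong base; alkoxides do not leave unassisted.
From CH₃(CH₂)₅–O(H)CH₃⁺ the leaving group is R'OH (pKₐ(R'OH₂⁺) ≈ -2.4). Neutral; leaves from a protonated ether (an oxonium ion, R–O(H)R'⁺).
(In practice CH₃(CH₂)₅–O(H)CH₃⁺ is made from CH₃(CH₂)₅–OCH₃ by protonation with concentrated HI, allowing neutral methanol, rather than methoxide, to depart.)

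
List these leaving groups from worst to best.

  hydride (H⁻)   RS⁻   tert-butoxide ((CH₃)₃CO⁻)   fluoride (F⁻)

A good leaving group is a weak base: the lower the pKₐ of its conjugate acid, the more readily it departs.
fluoride (F⁻): pKₐ(HF) ≈ 3.2
RS⁻: pKₐ(RSH (a thiol)) ≈ 10.5
tert-butoxide ((CH₃)₃CO⁻): pKₐ(t-BuOH) ≈ 18
hydride (H⁻): pKₐ(H₂) ≈ 36
The question asks for worst first, so the sequence is read in increasing leaving-group ability.

hydride (H⁻) < tert-butoxide ((CH₃)₃CO⁻) < RS⁻ < fluoride (F⁻)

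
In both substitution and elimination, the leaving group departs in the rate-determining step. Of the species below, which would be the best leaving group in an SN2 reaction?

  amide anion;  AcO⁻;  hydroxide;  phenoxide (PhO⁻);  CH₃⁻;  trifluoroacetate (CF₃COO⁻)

The more stable X⁻ (or X) is on its own — i.e. the weaker a base it is — the better a leaving group it makes.
trifluoroacetate (CF₃COO⁻): pKₐ(CF₃COOH) ≈ 0.2
AcO⁻: pKₐ(CH₃COOH) ≈ 4.8
phenoxide (PhO⁻): pKₐ(C₆H₅OH (phenol)) ≈ 10
hydroxide: pKₐ(H₂O) ≈ 15.7
amide anion: pKₐ(NH₃) ≈ 38
CH₃⁻: pKₐ(CH₄) ≈ 48

trifluoroacetate (CF₃COO⁻)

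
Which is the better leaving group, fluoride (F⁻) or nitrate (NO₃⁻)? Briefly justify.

nitrate (NO₃⁻) is the better leaving group.
pKₐ(HNO₃) ≈ -1.3 versus pKₐ(HF) ≈ 3.2: nitrate (NO₃⁻) is the much weaker base.
Resonance-delocalised over three oxygens.

nitrate (NO₃⁻)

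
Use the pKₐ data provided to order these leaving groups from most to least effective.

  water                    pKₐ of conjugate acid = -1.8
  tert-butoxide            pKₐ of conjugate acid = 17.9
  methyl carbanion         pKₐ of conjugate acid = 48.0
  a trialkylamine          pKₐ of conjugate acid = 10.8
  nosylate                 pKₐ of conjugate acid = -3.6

nosylate > water > a trialkylamine > tert-butoxide > methyl carbanion

Lower conjugate-acid pKₐ ⇒ weaker base ⇒ better leaving group.
Sorting by the given values: nosylate (-3.6), water (-1.8), a trialkylamine (10.8), tert-butoxide (17.9), methyl carbanion (48.0).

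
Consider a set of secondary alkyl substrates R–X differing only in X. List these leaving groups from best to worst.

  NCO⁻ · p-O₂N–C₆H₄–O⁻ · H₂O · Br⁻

Br⁻ > H₂O > NCO⁻ > p-O₂N–C₆H₄–O⁻

Rank by basicity of the departing species: weakest base leaves most easily.
Br⁻: pKₐ(HBr) ≈ -9 — weak base; good leaving group
H₂O: pKₐ(H₃O⁺) ≈ -1.7 — neutral; leaves from a protonated alcohol (R–OH₂⁺)
NCO⁻: pKₐ(HOCN) ≈ 3.5
p-O₂N–C₆H₄–O⁻: pKₐ(p-nitrophenol) ≈ 7.2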